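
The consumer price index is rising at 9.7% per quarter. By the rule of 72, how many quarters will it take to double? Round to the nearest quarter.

around 7 quarters

At 9.7%, doubling takes about 72/9.7 = 7.42 quarters.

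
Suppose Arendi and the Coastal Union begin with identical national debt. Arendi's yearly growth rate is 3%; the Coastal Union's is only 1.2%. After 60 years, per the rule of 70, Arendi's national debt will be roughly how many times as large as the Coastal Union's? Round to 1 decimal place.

Rate gap = 3% − 1.2% = 1.8 points.
The ratio doubles every 70/1.8 ≈ 38.89 years.
60/38.89 ≈ 1.54 doublings → ratio ≈ 2^1.54 ≈ 2.9.

about 2.9 times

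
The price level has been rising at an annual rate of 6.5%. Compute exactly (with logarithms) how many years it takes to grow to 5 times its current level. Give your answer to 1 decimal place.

25.6 years

t = ln(5) / ln(1 + 0.065) = 1.6094 / 0.062975 ≈ 25.56.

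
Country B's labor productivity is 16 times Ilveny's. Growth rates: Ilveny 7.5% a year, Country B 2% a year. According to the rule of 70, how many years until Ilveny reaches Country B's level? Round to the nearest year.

around 51 years

The growth-rate gap is 7.5% − 2% = 5.5 percentage points.
So the ratio between them halves every 70/5.5 ≈ 12.73 years.
A 16 times gap closes after 4 halvings: 4 × 12.73 ≈ 51 years.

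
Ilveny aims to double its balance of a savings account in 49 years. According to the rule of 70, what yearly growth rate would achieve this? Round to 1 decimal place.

≈ 1.4% per year

70 / 49 ≈ 1.43, so about 1.4% per year.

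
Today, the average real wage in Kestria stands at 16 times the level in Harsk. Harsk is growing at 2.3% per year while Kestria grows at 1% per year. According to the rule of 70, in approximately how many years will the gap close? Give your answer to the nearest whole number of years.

The growth-rate gap is 2.3% − 1% = 1.3 percentage points.
So the ratio between them halves every 70/1.3 ≈ 53.85 years.
A 16 times gap closes after 4 halvings: 4 × 53.85 ≈ 215 years.

about 215 years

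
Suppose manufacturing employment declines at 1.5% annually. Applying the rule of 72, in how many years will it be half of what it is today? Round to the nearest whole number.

The rule works in reverse for decay: 72/1.5 ≈ 48.00 years to halve.

approximately 48 years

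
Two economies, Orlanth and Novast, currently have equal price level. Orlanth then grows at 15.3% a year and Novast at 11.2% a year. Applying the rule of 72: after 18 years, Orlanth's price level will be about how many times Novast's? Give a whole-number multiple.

about 2 times

Only the 4.1-point difference matters.
72/4.1 ≈ 17.56 years per doubling of the ratio; 18 years gives 1.03 doublings, so ≈ 2×.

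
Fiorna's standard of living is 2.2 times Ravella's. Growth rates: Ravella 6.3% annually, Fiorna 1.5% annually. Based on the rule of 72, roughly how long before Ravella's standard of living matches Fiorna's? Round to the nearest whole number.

≈ 17 years

What matters is the difference: 4.8 pp.
Rule of 72 on the gap: the ratio halves every 72/4.8 ≈ 15.00 years.
A 2.2 times gap takes log₂(2.2) ≈ 1.14 halvings to close: 1.14 × 15.00 ≈ 17 years.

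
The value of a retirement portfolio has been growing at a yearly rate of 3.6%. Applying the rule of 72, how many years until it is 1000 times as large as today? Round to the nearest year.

about 199 years

Doubling time ≈ 72/3.6 = 20.00 years.
Reaching 1000× takes log₂(1000) ≈ 9.97 doublings.
9.97 × 20.00 ≈ 199 years.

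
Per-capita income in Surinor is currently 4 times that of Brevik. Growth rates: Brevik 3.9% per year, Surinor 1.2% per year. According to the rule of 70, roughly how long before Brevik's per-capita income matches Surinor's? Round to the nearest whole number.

Brevik gains on Surinor at 3.9% − 1.2% = 2.7 points a year.
At that relative rate the gap halves every 70/2.7 ≈ 25.93 years.
A 4 times gap closes after 2 halvings: 2 × 25.93 ≈ 52 years.

approximately 52 years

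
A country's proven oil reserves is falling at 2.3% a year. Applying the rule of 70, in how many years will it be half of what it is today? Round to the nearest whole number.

30 years

Falling at 2.3%, it halves about every 70/2.3 = 30.43 years.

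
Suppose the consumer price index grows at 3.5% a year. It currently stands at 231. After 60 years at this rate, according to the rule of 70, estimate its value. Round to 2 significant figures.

Doubling time ≈ 70/3.5 = 20.00 years.
60 years is 60/20.00 ≈ 3.00 doublings, a factor of 2^3.00 ≈ 8.00.
231 × 8.00 ≈ 1800.

approximately 1800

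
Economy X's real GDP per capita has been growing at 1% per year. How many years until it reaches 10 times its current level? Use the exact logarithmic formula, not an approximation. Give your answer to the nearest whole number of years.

t = ln(10) / ln(1 + 0.01) = 2.3026 / 0.009950 ≈ 231.42.
≈ 231 years.

231 years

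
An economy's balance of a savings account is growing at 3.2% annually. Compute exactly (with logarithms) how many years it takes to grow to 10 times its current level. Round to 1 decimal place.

73.1 years

t = ln(10) / ln(1 + 0.032) = 2.3026 / 0.031499 ≈ 73.10.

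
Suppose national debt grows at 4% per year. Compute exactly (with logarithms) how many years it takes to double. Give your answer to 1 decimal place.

17.7 years

t = ln(2) / ln(1 + 0.04) = 0.6931 / 0.039221 ≈ 17.67.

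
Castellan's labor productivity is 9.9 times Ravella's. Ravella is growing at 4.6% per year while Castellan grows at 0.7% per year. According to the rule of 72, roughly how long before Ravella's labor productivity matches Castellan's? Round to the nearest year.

around 61 years

The growth-rate gap is 4.6% − 0.7% = 3.9 percentage points.
So the ratio between them halves every 72/3.9 ≈ 18.46 years.
A 9.9 times gap takes log₂(9.9) ≈ 3.31 halvings to close: 3.31 × 18.46 ≈ 61 years.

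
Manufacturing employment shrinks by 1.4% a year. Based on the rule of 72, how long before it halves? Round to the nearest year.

about 51 years

Halving time ≈ 72 / 1.4 = 51.43 → 51 years.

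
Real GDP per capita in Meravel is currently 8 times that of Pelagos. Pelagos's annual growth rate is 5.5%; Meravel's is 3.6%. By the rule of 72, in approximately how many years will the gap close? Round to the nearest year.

approximately 114 years

What matters is the difference: 1.9 pp.
Rule of 72 on the gap: the ratio halves every 72/1.9 ≈ 37.89 years.
An 8 times gap closes after 3 halvings: 3 × 37.89 ≈ 114 years.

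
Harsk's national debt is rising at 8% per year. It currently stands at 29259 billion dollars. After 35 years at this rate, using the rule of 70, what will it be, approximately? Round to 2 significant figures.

Doubling time ≈ 70/8 = 8.75 years.
35 years is 35/8.75 ≈ 4.00 doublings, a factor of 2^4.00 ≈ 16.00.
29259 × 16.00 ≈ 470000 billion dollars.

approximately 470000 billion dollars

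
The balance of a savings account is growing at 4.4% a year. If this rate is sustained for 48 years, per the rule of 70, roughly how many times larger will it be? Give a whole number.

≈ 8 times

At 4.4% one doubling takes ≈ 15.91 years; 48 years is 3 of them, so ×8.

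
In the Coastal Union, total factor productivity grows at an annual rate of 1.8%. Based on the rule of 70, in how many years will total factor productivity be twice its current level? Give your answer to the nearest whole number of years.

At 1.8%, doubling takes about 70/1.8 = 38.89 years.

around 39 years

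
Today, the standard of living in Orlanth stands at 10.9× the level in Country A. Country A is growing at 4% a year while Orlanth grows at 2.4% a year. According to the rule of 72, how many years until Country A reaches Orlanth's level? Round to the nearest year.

around 155 years

Country A gains on Orlanth at 4% − 2.4% = 1.6 points a year.
At that relative rate the gap halves every 72/1.6 ≈ 45.00 years.
A 10.9× gap takes log₂(10.9) ≈ 3.45 halvings to close: 3.45 × 45.00 ≈ 155 years.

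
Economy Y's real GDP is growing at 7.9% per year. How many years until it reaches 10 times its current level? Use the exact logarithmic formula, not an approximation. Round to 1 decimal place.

30.3 years

t = ln(10) / ln(1 + 0.079) = 2.3026 / 0.076035 ≈ 30.28.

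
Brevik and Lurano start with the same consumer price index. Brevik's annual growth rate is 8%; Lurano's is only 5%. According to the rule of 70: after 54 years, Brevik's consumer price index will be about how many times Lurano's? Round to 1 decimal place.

approximately 5.0 times

Only the 3-point difference matters.
70/3 ≈ 23.33 years per doubling of the ratio; 54 years gives 2.31 doublings, so ≈ 5.0×.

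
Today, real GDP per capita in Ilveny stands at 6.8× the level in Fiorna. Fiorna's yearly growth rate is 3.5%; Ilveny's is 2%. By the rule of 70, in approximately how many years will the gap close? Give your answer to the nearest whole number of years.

around 129 years

The growth-rate gap is 3.5% − 2% = 1.5 percentage points.
So the ratio between them halves every 70/1.5 ≈ 46.67 years.
A 6.8× gap takes log₂(6.8) ≈ 2.77 halvings to close: 2.77 × 46.67 ≈ 129 years.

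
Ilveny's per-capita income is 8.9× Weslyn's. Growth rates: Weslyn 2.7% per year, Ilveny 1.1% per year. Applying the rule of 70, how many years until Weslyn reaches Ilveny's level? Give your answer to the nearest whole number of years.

Weslyn gains on Ilveny at 2.7% − 1.1% = 1.6 points a year.
At that relative rate the gap halves every 70/1.6 ≈ 43.75 years.
An 8.9× gap takes log₂(8.9) ≈ 3.15 halvings to close: 3.15 × 43.75 ≈ 138 years.

138 years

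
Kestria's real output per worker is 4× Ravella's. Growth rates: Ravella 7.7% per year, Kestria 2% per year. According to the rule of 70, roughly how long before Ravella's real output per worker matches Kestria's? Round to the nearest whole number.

Ravella gains on Kestria at 7.7% − 2% = 5.7 points a year.
At that relative rate the gap halves every 70/5.7 ≈ 12.28 years.
A 4× gap closes after 2 halvings: 2 × 12.28 ≈ 25 years.

roughly 25 years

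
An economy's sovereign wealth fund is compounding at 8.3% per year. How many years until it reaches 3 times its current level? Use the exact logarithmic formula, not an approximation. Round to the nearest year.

t = ln(3) / ln(1 + 0.083) = 1.0986 / 0.079735 ≈ 13.78.
≈ 14 years.

14 years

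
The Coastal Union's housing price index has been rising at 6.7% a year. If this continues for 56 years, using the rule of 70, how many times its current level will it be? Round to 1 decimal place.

Doubles every ≈ 10.45 years (70/6.7).
56 years is 5.36 doublings; 2^5.36 ≈ 41.1×.

around 41.1 times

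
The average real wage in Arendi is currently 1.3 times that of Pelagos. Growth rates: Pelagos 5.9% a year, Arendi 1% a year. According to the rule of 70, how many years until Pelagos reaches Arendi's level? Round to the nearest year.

Pelagos gains on Arendi at 5.9% − 1% = 4.9 points a year.
At that relative rate the gap halves every 70/4.9 ≈ 14.29 years.
A 1.3 times gap takes log₂(1.3) ≈ 0.38 halvings to close: 0.38 × 14.29 ≈ 5 years.

about 5 years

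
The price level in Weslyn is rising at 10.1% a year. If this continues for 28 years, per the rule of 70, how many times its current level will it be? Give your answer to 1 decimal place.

about 16.4 times

Doubling time ≈ 70/10.1 = 6.93 years.
28 years / 6.93 ≈ 4.04 doublings → factor 2^4.04 ≈ 16.4.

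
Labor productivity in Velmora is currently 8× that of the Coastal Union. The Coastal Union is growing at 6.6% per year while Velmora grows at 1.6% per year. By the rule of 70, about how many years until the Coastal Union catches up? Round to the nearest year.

about 42 years

the Coastal Union gains on Velmora at 6.6% − 1.6% = 5 points a year.
At that relative rate the gap halves every 70/5 ≈ 14.00 years.
An 8× gap closes after 3 halvings: 3 × 14.00 ≈ 42 years.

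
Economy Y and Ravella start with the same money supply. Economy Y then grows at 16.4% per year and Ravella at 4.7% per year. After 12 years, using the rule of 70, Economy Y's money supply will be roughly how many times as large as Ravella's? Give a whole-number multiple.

Only the 11.7-point difference matters.
70/11.7 ≈ 5.98 years per doubling of the ratio; 12 years gives 2.01 doublings, so ≈ 4×.

≈ 4 times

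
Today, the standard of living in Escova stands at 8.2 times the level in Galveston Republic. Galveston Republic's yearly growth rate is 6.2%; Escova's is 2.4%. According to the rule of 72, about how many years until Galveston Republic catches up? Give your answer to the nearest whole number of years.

roughly 58 years

Galveston Republic gains on Escova at 6.2% − 2.4% = 3.8 points a year.
At that relative rate the gap halves every 72/3.8 ≈ 18.95 years.
An 8.2 times gap takes log₂(8.2) ≈ 3.04 halvings to close: 3.04 × 18.95 ≈ 58 years.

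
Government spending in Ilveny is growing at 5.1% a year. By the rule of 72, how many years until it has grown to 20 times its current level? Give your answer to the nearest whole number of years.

Doubling time ≈ 72/5.1 = 14.12 years.
Reaching 20× takes log₂(20) ≈ 4.32 doublings.
4.32 × 14.12 ≈ 61 years.

around 61 years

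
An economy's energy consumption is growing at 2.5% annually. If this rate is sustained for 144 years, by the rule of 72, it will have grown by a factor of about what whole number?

Doubling time ≈ 72/2.5 = 28.80 years.
144/28.80 ≈ 5 doublings, so about 2^5 = 32×.

roughly 32 times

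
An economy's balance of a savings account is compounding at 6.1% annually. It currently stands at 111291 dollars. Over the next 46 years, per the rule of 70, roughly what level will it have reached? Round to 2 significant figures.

Doubling time ≈ 70/6.1 = 11.48 years.
46 years is 46/11.48 ≈ 4.01 doublings, a factor of 2^4.01 ≈ 16.11.
111291 × 16.11 ≈ 1800000 dollars.

around 1800000 dollars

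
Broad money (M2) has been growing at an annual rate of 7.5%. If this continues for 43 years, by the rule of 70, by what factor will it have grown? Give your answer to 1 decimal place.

about 24.4 times

Doubles every ≈ 9.33 years (70/7.5).
43 years is 4.61 doublings; 2^4.61 ≈ 24.4×.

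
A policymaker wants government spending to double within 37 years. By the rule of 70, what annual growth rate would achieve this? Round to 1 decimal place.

about 1.9%

70 / 37 ≈ 1.89, so about 1.9% annually.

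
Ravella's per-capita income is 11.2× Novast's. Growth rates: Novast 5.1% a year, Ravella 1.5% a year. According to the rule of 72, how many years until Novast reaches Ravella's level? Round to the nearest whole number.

What matters is the difference: 3.6 pp.
Rule of 72 on the gap: the ratio halves every 72/3.6 ≈ 20.00 years.
An 11.2× gap takes log₂(11.2) ≈ 3.49 halvings to close: 3.49 × 20.00 ≈ 70 years.

around 70 years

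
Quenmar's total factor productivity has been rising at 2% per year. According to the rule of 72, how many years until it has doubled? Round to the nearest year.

Doubling time ≈ 72 / 2 = 36.00 years.

roughly 36 years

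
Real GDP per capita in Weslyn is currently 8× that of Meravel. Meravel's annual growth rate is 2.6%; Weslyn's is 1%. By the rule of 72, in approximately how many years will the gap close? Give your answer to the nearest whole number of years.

around 135 years

Meravel gains on Weslyn at 2.6% − 1% = 1.6 points a year.
At that relative rate the gap halves every 72/1.6 ≈ 45.00 years.
An 8× gap closes after 3 halvings: 3 × 45.00 ≈ 135 years.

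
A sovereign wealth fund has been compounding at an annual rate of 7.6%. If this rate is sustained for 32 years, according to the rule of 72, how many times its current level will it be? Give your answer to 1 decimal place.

Doubles every ≈ 9.47 years (72/7.6).
32 years is 3.38 doublings; 2^3.38 ≈ 10.4×.

roughly 10.4 times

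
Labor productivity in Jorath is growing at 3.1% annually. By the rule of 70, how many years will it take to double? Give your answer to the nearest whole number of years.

Doubling time ≈ 70 / 3.1 = 22.58 years.

about 23 years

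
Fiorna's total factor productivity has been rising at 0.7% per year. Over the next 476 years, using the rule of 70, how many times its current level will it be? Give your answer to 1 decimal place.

Doubling time ≈ 70/0.7 = 100.00 years.
476 years / 100.00 ≈ 4.76 doublings → factor 2^4.76 ≈ 27.1.

about 27.1 times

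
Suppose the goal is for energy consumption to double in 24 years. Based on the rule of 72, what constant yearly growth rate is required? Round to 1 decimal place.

72 / 24 ≈ 3.00, so about 3.0% per year.

roughly 3.0%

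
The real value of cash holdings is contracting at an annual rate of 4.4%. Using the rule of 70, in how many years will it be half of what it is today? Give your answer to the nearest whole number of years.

Halving time ≈ 70 / 4.4 = 15.91 → 16 years.

≈ 16 years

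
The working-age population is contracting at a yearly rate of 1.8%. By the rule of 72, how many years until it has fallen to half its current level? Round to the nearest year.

The rule works in reverse for decay: 72/1.8 ≈ 40.00 years to halve.

around 40 years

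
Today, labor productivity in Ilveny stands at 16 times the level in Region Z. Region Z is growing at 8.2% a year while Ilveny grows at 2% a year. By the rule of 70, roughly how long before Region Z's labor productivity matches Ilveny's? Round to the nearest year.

≈ 45 years

The growth-rate gap is 8.2% − 2% = 6.2 percentage points.
So the ratio between them halves every 70/6.2 ≈ 11.29 years.
A 16 times gap closes after 4 halvings: 4 × 11.29 ≈ 45 years.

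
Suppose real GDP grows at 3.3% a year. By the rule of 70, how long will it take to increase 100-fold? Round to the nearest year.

Doubling time ≈ 70/3.3 = 21.21 years.
Reaching 100× takes log₂(100) ≈ 6.64 doublings.
6.64 × 21.21 ≈ 141 years.

141 years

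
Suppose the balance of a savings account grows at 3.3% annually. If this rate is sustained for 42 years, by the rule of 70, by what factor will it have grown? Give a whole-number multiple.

4 times

At 3.3% one doubling takes ≈ 21.21 years; 42 years is 2 of them, so ×4.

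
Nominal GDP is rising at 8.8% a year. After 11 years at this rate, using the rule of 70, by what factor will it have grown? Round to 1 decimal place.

2.6 times

Doubling time ≈ 70/8.8 = 7.95 years.
11 years / 7.95 ≈ 1.38 doublings → factor 2^1.38 ≈ 2.6.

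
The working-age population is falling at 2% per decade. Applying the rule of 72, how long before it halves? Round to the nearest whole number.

Falling at 2%, it halves about every 72/2 = 36.00 decades.

roughly 36 decades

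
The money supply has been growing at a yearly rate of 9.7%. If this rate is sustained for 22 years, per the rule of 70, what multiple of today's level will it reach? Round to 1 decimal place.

about 8.3 times

Doubles every ≈ 7.22 years (70/9.7).
22 years is 3.05 doublings; 2^3.05 ≈ 8.3×.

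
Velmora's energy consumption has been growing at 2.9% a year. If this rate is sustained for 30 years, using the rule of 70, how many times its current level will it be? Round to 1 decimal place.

Doubles every ≈ 24.14 years (70/2.9).
30 years is 1.24 doublings; 2^1.24 ≈ 2.4×.

about 2.4 times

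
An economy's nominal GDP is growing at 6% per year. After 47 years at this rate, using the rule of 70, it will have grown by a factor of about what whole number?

about 16 times

Doubling time ≈ 70/6 = 11.67 years.
47/11.67 ≈ 4 doublings, so about 2^4 = 16×.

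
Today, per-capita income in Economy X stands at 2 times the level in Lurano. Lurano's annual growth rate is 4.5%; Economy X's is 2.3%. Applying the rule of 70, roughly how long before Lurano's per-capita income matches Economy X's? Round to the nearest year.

approximately 32 years

What matters is the difference: 2.2 pp.
Rule of 70 on the gap: the ratio halves every 70/2.2 ≈ 31.82 years.
A 2 times gap closes after 1 halving: 1 × 31.82 ≈ 32 years.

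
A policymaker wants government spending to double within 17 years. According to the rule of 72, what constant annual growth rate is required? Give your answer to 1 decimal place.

72 / 17 ≈ 4.24, so about 4.2% annually.

about 4.2%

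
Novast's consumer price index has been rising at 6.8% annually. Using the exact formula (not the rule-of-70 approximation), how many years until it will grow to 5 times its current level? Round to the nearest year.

t = ln(5) / ln(1 + 0.068) = 1.6094 / 0.065788 ≈ 24.46.
≈ 24 years.

24 years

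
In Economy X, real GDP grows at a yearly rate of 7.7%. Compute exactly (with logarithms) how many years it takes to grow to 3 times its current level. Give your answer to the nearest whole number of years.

t = ln(3) / ln(1 + 0.077) = 1.0986 / 0.074179 ≈ 14.81.
≈ 15 years.

15 years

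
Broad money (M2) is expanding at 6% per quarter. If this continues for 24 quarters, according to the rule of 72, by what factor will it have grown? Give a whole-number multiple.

Doubling time ≈ 72/6 = 12.00 quarters.
24/12.00 ≈ 2 doublings, so about 2^2 = 4×.

approximately 4 times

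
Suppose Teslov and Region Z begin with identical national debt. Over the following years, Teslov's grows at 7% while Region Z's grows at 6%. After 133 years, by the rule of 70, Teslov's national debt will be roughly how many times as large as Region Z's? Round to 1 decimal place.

3.7 times

Teslov pulls ahead at 1 pp per year, so the ratio doubles every 70/1 ≈ 70.00 years.
In 133 years that's 1.90 doublings: 2^1.90 ≈ 3.7.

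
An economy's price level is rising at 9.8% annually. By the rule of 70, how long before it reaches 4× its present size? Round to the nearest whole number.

At 9.8% it doubles every 70/9.8 ≈ 7.14 years.
Getting to 4× needs 2 doublings: 2 × 7.14 ≈ 14 years.

about 14 years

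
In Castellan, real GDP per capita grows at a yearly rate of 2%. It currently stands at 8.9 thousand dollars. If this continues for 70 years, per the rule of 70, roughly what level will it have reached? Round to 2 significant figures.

about 36 thousand dollars

It doubles every 70/2 ≈ 35.00 years, so 70 years is 2.00 doublings.
2^2.00 ≈ 4.00; 8.9 × 4.00 ≈ 36 thousand dollars.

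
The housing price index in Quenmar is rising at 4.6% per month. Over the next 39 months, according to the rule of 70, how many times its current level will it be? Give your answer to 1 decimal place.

Doubling time ≈ 70/4.6 = 15.22 months.
39 months / 15.22 ≈ 2.56 doublings → factor 2^2.56 ≈ 5.9.

5.9 times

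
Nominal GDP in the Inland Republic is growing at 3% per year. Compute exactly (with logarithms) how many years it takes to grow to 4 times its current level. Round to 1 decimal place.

t = ln(4) / ln(1 + 0.03) = 1.3863 / 0.029559 ≈ 46.90.

46.9 years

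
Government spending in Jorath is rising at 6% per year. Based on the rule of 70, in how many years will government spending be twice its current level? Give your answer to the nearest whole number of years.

70/6 ≈ 11.67, so it doubles roughly every 12 years.

approximately 12 years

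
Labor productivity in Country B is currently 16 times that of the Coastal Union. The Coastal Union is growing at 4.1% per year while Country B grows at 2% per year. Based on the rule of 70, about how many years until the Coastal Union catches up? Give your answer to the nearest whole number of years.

The growth-rate gap is 4.1% − 2% = 2.1 percentage points.
So the ratio between them halves every 70/2.1 ≈ 33.33 years.
A 16 times gap closes after 4 halvings: 4 × 33.33 ≈ 133 years.

about 133 years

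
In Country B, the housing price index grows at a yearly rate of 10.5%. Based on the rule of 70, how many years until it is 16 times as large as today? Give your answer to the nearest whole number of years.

One doubling takes 70/10.5 = 6.67 years.
Getting to 16× needs 4 doublings: 4 × 6.67 ≈ 27 years.

≈ 27 years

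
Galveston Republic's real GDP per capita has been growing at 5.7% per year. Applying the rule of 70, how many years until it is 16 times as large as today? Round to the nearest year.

49 years

At 5.7% it doubles every 70/5.7 ≈ 12.28 years.
16× is 4 doublings, so 4 × 12.28 ≈ 49 years.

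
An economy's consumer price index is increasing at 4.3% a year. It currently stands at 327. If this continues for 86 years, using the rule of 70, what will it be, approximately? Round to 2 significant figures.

roughly 13000

It doubles every 70/4.3 ≈ 16.28 years, so 86 years is 5.28 doublings.
2^5.28 ≈ 38.85; 327 × 38.85 ≈ 13000.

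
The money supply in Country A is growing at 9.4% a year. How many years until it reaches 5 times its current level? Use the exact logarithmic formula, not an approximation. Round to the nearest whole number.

18 years

t = ln(5) / ln(1 + 0.094) = 1.6094 / 0.089841 ≈ 17.91.
≈ 18 years.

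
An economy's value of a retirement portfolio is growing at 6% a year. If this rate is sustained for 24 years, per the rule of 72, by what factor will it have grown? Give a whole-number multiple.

about 4 times

Doubling time ≈ 72/6 = 12.00 years.
24/12.00 ≈ 2 doublings, so about 2^2 = 4×.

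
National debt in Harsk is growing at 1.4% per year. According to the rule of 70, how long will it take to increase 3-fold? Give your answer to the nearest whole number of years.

about 79 years

One doubling takes 70/1.4 = 50.00 years.
Reaching 3× takes log₂(3) ≈ 1.58 doublings.
1.58 × 50.00 ≈ 79 years.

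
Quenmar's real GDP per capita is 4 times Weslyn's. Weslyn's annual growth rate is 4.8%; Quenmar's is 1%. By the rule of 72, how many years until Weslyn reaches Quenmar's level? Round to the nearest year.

Weslyn gains on Quenmar at 4.8% − 1% = 3.8 points a year.
At that relative rate the gap halves every 72/3.8 ≈ 18.95 years.
A 4 times gap closes after 2 halvings: 2 × 18.95 ≈ 38 years.

about 38 years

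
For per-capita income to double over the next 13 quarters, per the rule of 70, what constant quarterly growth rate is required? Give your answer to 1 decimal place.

roughly 5.4% per quarter

70 / 13 ≈ 5.38, so about 5.4% per quarter.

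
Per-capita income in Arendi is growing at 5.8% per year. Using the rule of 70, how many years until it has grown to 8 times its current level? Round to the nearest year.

about 36 years

Doubling time ≈ 70/5.8 = 12.07 years.
8× is 3 doublings, so 3 × 12.07 ≈ 36 years.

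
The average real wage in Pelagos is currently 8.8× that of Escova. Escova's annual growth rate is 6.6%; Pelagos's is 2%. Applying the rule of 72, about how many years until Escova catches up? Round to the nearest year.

49 years

What matters is the difference: 4.6 pp.
Rule of 72 on the gap: the ratio halves every 72/4.6 ≈ 15.65 years.
An 8.8× gap takes log₂(8.8) ≈ 3.14 halvings to close: 3.14 × 15.65 ≈ 49 years.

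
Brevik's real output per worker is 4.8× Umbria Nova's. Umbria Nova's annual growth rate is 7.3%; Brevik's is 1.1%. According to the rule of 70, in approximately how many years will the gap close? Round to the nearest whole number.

about 26 years

What matters is the difference: 6.2 pp.
Rule of 70 on the gap: the ratio halves every 70/6.2 ≈ 11.29 years.
A 4.8× gap takes log₂(4.8) ≈ 2.26 halvings to close: 2.26 × 11.29 ≈ 26 years.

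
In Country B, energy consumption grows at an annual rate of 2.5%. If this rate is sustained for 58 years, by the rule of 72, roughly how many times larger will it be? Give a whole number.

roughly 4 times

Doubling time ≈ 72/2.5 = 28.80 years.
58/28.80 ≈ 2 doublings, so about 2^2 = 4×.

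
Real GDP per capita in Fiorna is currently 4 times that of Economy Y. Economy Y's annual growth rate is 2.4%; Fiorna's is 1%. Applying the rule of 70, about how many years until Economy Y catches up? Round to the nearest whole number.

about 100 years

Economy Y gains on Fiorna at 2.4% − 1% = 1.4 points a year.
At that relative rate the gap halves every 70/1.4 ≈ 50.00 years.
A 4 times gap closes after 2 halvings: 2 × 50.00 ≈ 100 years.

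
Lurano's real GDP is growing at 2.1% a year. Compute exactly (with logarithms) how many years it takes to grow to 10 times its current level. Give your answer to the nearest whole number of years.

111 years

t = ln(10) / ln(1 + 0.021) = 2.3026 / 0.020783 ≈ 110.79.
≈ 111 years.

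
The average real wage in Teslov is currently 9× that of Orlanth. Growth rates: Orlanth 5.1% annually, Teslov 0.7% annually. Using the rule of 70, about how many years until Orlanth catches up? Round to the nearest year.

What matters is the difference: 4.4 pp.
Rule of 70 on the gap: the ratio halves every 70/4.4 ≈ 15.91 years.
A 9× gap takes log₂(9) ≈ 3.17 halvings to close: 3.17 × 15.91 ≈ 50 years.

around 50 years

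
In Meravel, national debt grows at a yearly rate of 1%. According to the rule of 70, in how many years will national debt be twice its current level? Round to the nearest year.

around 70 years

At 1%, doubling takes about 70/1 = 70.00 years.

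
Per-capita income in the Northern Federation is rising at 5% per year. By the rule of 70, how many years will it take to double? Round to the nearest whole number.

approximately 14 years

70/5 ≈ 14.00, so it doubles roughly every 14 years.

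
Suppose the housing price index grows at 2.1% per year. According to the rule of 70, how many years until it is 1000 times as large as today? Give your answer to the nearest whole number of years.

around 332 years

Doubling time ≈ 70/2.1 = 33.33 years.
1000× is log₂ 1000 ≈ 9.97 doublings, so ≈ 9.97 × 33.33 = 332 years.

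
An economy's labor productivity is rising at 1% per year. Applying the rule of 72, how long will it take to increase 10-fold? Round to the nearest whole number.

One doubling takes 72/1 = 72.00 years.
10× is log₂ 10 ≈ 3.32 doublings, so ≈ 3.32 × 72.00 = 239 years.

roughly 239 years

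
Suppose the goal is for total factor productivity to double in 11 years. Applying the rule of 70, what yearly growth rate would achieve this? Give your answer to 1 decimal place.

70 / 11 ≈ 6.36, so about 6.4% per year.

approximately 6.4% per year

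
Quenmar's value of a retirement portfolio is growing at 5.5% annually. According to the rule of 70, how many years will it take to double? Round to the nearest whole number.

around 13 years

At 5.5%, doubling takes about 70/5.5 = 12.73 years.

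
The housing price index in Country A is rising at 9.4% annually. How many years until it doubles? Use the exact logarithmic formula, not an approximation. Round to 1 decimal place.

t = ln(2) / ln(1 + 0.094) = 0.6931 / 0.089841 ≈ 7.71.

7.7 years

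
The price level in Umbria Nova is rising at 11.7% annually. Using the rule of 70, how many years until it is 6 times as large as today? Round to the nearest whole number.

At 11.7% it doubles every 70/11.7 ≈ 5.98 years.
6× is log₂ 6 ≈ 2.58 doublings, so ≈ 2.58 × 5.98 = 15 years.

around 15 years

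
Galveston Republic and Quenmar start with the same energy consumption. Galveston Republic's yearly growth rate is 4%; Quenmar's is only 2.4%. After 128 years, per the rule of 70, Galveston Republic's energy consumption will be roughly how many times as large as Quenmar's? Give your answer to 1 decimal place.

Only the 1.6-point difference matters.
70/1.6 ≈ 43.75 years per doubling of the ratio; 128 years gives 2.93 doublings, so ≈ 7.6×.

roughly 7.6 times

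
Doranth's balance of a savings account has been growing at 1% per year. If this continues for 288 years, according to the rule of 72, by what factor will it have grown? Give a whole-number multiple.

approximately 16 times

72/1 ≈ 72.00 years per doubling.
288 years fits 4 doublings: 2^4 = 16.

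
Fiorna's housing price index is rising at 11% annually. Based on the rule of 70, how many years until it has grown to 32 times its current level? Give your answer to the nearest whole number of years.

≈ 32 years

One doubling takes 70/11 = 6.36 years.
32× is 5 doublings, so 5 × 6.36 ≈ 32 years.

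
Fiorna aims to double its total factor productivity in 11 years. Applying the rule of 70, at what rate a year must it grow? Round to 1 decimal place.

roughly 6.4%

70 / 11 ≈ 6.36, so about 6.4% a year.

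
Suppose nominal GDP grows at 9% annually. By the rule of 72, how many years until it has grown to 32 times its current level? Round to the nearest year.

approximately 40 years

At 9% it doubles every 72/9 ≈ 8.00 years.
32× is 5 doublings, so 5 × 8.00 ≈ 40 years.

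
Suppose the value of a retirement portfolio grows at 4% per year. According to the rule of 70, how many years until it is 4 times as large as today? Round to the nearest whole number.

At 4% it doubles every 70/4 ≈ 17.50 years.
Getting to 4× needs 2 doublings: 2 × 17.50 ≈ 35 years.

35 years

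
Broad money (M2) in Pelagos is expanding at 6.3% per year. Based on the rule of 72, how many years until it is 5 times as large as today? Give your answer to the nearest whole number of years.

One doubling takes 72/6.3 = 11.43 years.
5× is log₂ 5 ≈ 2.32 doublings, so ≈ 2.32 × 11.43 = 27 years.

about 27 years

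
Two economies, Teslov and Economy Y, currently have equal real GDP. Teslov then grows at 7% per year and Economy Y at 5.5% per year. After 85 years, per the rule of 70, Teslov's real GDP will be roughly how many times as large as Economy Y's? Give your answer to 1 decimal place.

around 3.5 times

Only the 1.5-point difference matters.
70/1.5 ≈ 46.67 years per doubling of the ratio; 85 years gives 1.82 doublings, so ≈ 3.5×.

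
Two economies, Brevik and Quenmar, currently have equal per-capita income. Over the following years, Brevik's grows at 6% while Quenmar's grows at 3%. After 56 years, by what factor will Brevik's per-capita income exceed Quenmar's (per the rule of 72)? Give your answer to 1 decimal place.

Only the 3-point difference matters.
72/3 ≈ 24.00 years per doubling of the ratio; 56 years gives 2.33 doublings, so ≈ 5.0×.

about 5.0 times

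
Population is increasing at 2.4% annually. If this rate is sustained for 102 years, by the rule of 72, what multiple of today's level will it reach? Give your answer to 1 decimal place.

Doubles every ≈ 30.00 years (72/2.4).
102 years is 3.40 doublings; 2^3.40 ≈ 10.6×.

around 10.6 times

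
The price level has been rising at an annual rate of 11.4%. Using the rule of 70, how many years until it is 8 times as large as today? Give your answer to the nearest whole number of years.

approximately 18 years

One doubling takes 70/11.4 = 6.14 years.
8× is 3 doublings, so 3 × 6.14 ≈ 18 years.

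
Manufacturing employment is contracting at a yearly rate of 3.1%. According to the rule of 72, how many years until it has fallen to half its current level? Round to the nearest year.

Falling at 3.1%, it halves about every 72/3.1 = 23.23 years.

roughly 23 years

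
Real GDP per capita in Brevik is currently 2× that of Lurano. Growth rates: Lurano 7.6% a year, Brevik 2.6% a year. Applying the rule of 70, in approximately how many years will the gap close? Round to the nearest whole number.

roughly 14 years

Lurano gains on Brevik at 7.6% − 2.6% = 5 points a year.
At that relative rate the gap halves every 70/5 ≈ 14.00 years.
A 2× gap closes after 1 halving: 1 × 14.00 ≈ 14 years.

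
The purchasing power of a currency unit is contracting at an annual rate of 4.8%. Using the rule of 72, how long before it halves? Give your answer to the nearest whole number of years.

15 years

Falling at 4.8%, it halves about every 72/4.8 = 15.00 years.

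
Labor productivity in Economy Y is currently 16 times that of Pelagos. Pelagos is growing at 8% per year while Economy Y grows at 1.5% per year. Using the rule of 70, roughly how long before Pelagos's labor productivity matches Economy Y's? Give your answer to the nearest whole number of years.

The growth-rate gap is 8% − 1.5% = 6.5 percentage points.
So the ratio between them halves every 70/6.5 ≈ 10.77 years.
A 16 times gap closes after 4 halvings: 4 × 10.77 ≈ 43 years.

around 43 years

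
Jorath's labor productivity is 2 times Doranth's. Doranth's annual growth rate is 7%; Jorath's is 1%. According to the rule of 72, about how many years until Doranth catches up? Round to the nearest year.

around 12 years

The growth-rate gap is 7% − 1% = 6 percentage points.
So the ratio between them halves every 72/6 ≈ 12.00 years.
A 2 times gap closes after 1 halving: 1 × 12.00 ≈ 12 years.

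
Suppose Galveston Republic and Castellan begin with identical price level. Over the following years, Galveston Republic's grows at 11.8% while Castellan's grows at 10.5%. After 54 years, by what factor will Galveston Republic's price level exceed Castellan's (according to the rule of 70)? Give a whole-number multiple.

2 times

Only the 1.3-point difference matters.
70/1.3 ≈ 53.85 years per doubling of the ratio; 54 years gives 1.00 doublings, so ≈ 2×.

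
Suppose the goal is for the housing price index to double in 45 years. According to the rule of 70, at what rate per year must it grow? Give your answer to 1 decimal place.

around 1.6%

70 / 45 ≈ 1.56, so about 1.6% per year.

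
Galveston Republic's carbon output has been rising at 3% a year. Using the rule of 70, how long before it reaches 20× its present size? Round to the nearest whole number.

≈ 101 years

Doubling time ≈ 70/3 = 23.33 years.
Reaching 20× takes log₂(20) ≈ 4.32 doublings.
4.32 × 23.33 ≈ 101 years.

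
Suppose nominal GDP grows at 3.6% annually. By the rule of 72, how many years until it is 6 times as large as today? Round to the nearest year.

One doubling takes 72/3.6 = 20.00 years.
6× is log₂ 6 ≈ 2.58 doublings, so ≈ 2.58 × 20.00 = 52 years.

about 52 years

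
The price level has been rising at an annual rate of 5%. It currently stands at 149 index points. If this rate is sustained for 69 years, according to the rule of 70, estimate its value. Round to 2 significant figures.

4500 index points

Doubling time ≈ 70/5 = 14.00 years.
69 years is 69/14.00 ≈ 4.93 doublings, a factor of 2^4.93 ≈ 30.48.
149 × 30.48 ≈ 4500 index points.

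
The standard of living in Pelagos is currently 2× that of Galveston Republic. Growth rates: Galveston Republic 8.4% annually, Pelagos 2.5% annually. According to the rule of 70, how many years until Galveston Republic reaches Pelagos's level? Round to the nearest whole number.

The growth-rate gap is 8.4% − 2.5% = 5.9 percentage points.
So the ratio between them halves every 70/5.9 ≈ 11.86 years.
A 2× gap closes after 1 halving: 1 × 11.86 ≈ 12 years.

roughly 12 years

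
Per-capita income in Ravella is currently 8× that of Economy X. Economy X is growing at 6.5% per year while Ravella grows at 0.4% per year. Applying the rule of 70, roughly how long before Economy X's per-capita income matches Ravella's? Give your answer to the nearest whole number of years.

Economy X gains on Ravella at 6.5% − 0.4% = 6.1 points a year.
At that relative rate the gap halves every 70/6.1 ≈ 11.48 years.
An 8× gap closes after 3 halvings: 3 × 11.48 ≈ 34 years.

≈ 34 years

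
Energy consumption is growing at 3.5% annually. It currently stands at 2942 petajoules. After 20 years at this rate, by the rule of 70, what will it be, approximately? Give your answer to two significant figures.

roughly 5900 petajoules

It doubles every 70/3.5 ≈ 20.00 years, so 20 years is 1.00 doublings.
2^1.00 ≈ 2.00; 2942 × 2.00 ≈ 5900 petajoules.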